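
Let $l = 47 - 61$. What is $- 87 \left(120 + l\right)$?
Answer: $-9222$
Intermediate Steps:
$l = -14$
$- 87 \left(120 + l\right) = - 87 \left(120 - 14\right) = \left(-87\right) 106 = -9222$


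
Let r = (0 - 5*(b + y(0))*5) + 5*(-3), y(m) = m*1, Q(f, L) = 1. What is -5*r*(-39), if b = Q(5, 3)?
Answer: -7800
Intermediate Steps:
b = 1
y(m) = m
r = -40 (r = (0 - 5*(1 + 0)*5) + 5*(-3) = (0 - 5*5) - 15 = (0 - 25) - 15 = -25 - 15 = -40)
-5*r*(-39) = -5*(-40)*(-39) = 200*(-39) = -7800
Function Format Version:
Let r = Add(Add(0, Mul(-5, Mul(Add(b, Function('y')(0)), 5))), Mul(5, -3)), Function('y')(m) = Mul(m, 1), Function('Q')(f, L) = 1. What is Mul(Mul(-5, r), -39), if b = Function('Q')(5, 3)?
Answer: -7800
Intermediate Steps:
b = 1
Function('y')(m) = m
r = -40 (r = Add(Add(0, Mul(-5, Mul(Add(1, 0), 5))), Mul(5, -3)) = Add(Add(0, Mul(-5, Mul(1, 5))), -15) = Add(Add(0, Mul(-5, 5)), -15) = Add(Add(0, -25), -15) = Add(-25, -15) = -40)
Mul(Mul(-5, r), -39) = Mul(Mul(-5, -40), -39) = Mul(200, -39) = -7800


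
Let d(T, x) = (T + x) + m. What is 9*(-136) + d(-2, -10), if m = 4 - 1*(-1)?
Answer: -1231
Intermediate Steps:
m = 5 (m = 4 + 1 = 5)
d(T, x) = 5 + T + x (d(T, x) = (T + x) + 5 = 5 + T + x)
9*(-136) + d(-2, -10) = 9*(-136) + (5 - 2 - 10) = -1224 - 7 = -1231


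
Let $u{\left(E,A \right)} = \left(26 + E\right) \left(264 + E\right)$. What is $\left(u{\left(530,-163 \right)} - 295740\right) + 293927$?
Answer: $439651$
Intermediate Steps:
$\left(u{\left(530,-163 \right)} - 295740\right) + 293927 = \left(\left(6864 + 530^{2} + 290 \cdot 530\right) - 295740\right) + 293927 = \left(\left(6864 + 280900 + 153700\right) - 295740\right) + 293927 = \left(441464 - 295740\right) + 293927 = 145724 + 293927 = 439651$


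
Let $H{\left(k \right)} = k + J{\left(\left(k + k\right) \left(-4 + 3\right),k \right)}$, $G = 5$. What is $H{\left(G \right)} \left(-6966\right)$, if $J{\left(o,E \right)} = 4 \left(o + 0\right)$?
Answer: $243810$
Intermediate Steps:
$J{\left(o,E \right)} = 4 o$
$H{\left(k \right)} = - 7 k$ ($H{\left(k \right)} = k + 4 \left(k + k\right) \left(-4 + 3\right) = k + 4 \cdot 2 k \left(-1\right) = k + 4 \left(- 2 k\right) = k - 8 k = - 7 k$)
$H{\left(G \right)} \left(-6966\right) = \left(-7\right) 5 \left(-6966\right) = \left(-35\right) \left(-6966\right) = 243810$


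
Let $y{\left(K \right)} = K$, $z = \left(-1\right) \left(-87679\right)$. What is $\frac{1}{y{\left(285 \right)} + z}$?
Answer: $\frac{1}{87964} \approx 1.1368 \cdot 10^{-5}$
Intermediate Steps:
$z = 87679$
$\frac{1}{y{\left(285 \right)} + z} = \frac{1}{285 + 87679} = \frac{1}{87964}$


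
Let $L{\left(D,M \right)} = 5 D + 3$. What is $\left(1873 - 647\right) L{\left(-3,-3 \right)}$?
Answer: $-14712$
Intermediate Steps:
$L{\left(D,M \right)} = 3 + 5 D$
$\left(1873 - 647\right) L{\left(-3,-3 \right)} = \left(1873 - 647\right) \left(3 + 5 \left(-3\right)\right) = \left(1873 - 647\right) \left(3 - 15\right) = 1226 \left(-12\right) = -14712$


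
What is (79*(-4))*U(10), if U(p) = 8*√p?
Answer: -2528*√10 ≈ -7994.2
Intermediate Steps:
(79*(-4))*U(10) = (79*(-4))*(8*√10) = -2528*√10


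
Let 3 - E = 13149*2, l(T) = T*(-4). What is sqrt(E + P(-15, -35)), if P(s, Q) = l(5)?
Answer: I*sqrt(26315) ≈ 162.22*I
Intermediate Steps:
l(T) = -4*T
P(s, Q) = -20 (P(s, Q) = -4*5 = -20)
E = -26295 (E = 3 - 13149*2 = 3 - 1*26298 = 3 - 26298 = -26295)
sqrt(E + P(-15, -35)) = sqrt(-26295 - 20) = sqrt(-26315) = I*sqrt(26315)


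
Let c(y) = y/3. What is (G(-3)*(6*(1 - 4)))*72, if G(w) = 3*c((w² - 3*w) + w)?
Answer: -19440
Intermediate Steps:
c(y) = y/3 (c(y) = y*(⅓) = y/3)
G(w) = w² - 2*w (G(w) = 3*(((w² - 3*w) + w)/3) = 3*((w² - 2*w)/3) = 3*(-2*w/3 + w²/3) = w² - 2*w)
(G(-3)*(6*(1 - 4)))*72 = ((-3*(-2 - 3))*(6*(1 - 4)))*72 = ((-3*(-5))*(6*(-3)))*72 = (15*(-18))*72 = -270*72 = -19440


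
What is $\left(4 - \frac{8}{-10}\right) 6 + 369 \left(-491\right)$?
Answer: $- \frac{905751}{5} \approx -1.8115 \cdot 10^{5}$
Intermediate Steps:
$\left(4 - \frac{8}{-10}\right) 6 + 369 \left(-491\right) = \left(4 - - \frac{4}{5}\right) 6 - 181179 = \left(4 + \frac{4}{5}\right) 6 - 181179 = \frac{24}{5} \cdot 6 - 181179 = \frac{144}{5} - 181179 = - \frac{905751}{5}$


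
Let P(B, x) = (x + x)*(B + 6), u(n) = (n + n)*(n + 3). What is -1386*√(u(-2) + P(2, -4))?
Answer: -2772*I*√17 ≈ -11429.0*I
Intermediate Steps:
u(n) = 2*n*(3 + n) (u(n) = (2*n)*(3 + n) = 2*n*(3 + n))
P(B, x) = 2*x*(6 + B) (P(B, x) = (2*x)*(6 + B) = 2*x*(6 + B))
-1386*√(u(-2) + P(2, -4)) = -1386*√(2*(-2)*(3 - 2) + 2*(-4)*(6 + 2)) = -1386*√(2*(-2)*1 + 2*(-4)*8) = -1386*√(-4 - 64) = -2772*I*√17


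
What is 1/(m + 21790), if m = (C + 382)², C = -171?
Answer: 1/66311 ≈ 1.5080e-5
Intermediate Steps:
m = 44521 (m = (-171 + 382)² = 211² = 44521)
1/(m + 21790) = 1/(44521 + 21790) = 1/66311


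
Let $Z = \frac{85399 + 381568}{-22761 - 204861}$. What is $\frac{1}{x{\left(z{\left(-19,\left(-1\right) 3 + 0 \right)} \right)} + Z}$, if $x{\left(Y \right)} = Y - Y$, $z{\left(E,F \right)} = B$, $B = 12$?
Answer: $- \frac{227622}{466967} \approx -0.48745$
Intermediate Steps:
$z{\left(E,F \right)} = 12$
$x{\left(Y \right)} = 0$
$Z = - \frac{466967}{227622}$ ($Z = \frac{466967}{-227622} = 466967 \left(- \frac{1}{227622}\right) = - \frac{466967}{227622} \approx -2.0515$)
$\frac{1}{x{\left(z{\left(-19,\left(-1\right) 3 + 0 \right)} \right)} + Z} = \frac{1}{0 - \frac{466967}{227622}} = \frac{1}{- \frac{466967}{227622}} = - \frac{227622}{466967}$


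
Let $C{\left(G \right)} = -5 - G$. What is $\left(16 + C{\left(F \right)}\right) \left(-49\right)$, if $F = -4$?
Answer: $-735$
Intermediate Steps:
$\left(16 + C{\left(F \right)}\right) \left(-49\right) = \left(16 - 1\right) \left(-49\right) = 15 \left(-49\right) = -735$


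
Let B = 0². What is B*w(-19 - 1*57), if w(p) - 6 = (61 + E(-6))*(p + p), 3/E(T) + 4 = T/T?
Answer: 0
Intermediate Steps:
E(T) = -1 (E(T) = 3/(-4 + T/T) = 3/(-4 + 1) = 3/(-3) = 3*(-⅓) = -1)
w(p) = 6 + 120*p (w(p) = 6 + (61 - 1)*(p + p) = 6 + 60*(2*p) = 6 + 120*p)
B = 0
B*w(-19 - 1*57) = 0*(6 + 120*(-19 - 1*57)) = 0*(6 + 120*(-19 - 57)) = 0*(6 + 120*(-76)) = 0*(6 - 9120) = 0*(-9114) = 0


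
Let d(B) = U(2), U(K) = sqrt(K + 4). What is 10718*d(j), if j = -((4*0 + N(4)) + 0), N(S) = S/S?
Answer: 10718*sqrt(6) ≈ 26254.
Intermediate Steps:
N(S) = 1
U(K) = sqrt(4 + K)
j = -1 (j = -((4*0 + 1) + 0) = -((0 + 1) + 0) = -(1 + 0) = -1*1 = -1)
d(B) = sqrt(6) (d(B) = sqrt(4 + 2) = sqrt(6))
10718*d(j) = 10718*sqrt(6)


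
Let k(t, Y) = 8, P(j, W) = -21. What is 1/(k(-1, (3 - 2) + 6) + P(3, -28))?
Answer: -1/13 ≈ -0.076923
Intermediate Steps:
1/(k(-1, (3 - 2) + 6) + P(3, -28)) = 1/(8 - 21) = 1/(-13) = -1/13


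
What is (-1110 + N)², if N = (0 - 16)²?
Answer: 729316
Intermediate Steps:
N = 256 (N = (-16)² = 256)
(-1110 + N)² = (-1110 + 256)² = (-854)² = 729316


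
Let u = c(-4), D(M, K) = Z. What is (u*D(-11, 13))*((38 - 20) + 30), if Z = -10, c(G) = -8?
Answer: 3840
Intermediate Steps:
D(M, K) = -10
u = -8
(u*D(-11, 13))*((38 - 20) + 30) = (-8*(-10))*((38 - 20) + 30) = 80*(18 + 30) = 80*48 = 3840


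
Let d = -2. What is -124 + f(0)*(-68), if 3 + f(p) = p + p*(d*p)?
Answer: 80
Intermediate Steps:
f(p) = -3 + p - 2*p**2 (f(p) = -3 + (p + p*(-2*p)) = -3 + (p - 2*p**2) = -3 + p - 2*p**2)
-124 + f(0)*(-68) = -124 + (-3 + 0 - 2*0**2)*(-68) = -124 + (-3 + 0 - 2*0)*(-68) = -124 + (-3 + 0 + 0)*(-68) = -124 - 3*(-68) = -124 + 204 = 80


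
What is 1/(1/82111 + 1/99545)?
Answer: 8173739495/181656 ≈ 44996.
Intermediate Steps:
1/(1/82111 + 1/99545) = 1/(181656/8173739495) = 8173739495/181656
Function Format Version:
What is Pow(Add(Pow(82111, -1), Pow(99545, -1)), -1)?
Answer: Rational(8173739495, 181656) ≈ 44996.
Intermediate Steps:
Pow(Add(Pow(82111, -1), Pow(99545, -1)), -1) = Pow(Add(Rational(1, 82111), Rational(1, 99545)), -1) = Pow(Rational(181656, 8173739495), -1) = Rational(8173739495, 181656)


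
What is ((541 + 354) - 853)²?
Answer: 1764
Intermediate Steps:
((541 + 354) - 853)² = (895 - 853)² = 42² = 1764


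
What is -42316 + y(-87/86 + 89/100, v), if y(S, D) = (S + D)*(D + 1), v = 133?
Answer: -52697141/2150 ≈ -24510.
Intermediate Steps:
y(S, D) = (1 + D)*(D + S) (y(S, D) = (D + S)*(1 + D) = (1 + D)*(D + S))
-42316 + y(-87/86 + 89/100, v) = -42316 + (133 + (-87/86 + 89/100) + 133² + 133*(-87/86 + 89/100)) = -42316 + (133 + (-87*1/86 + 89*(1/100)) + 17689 + 133*(-87*1/86 + 89*(1/100))) = -42316 + (133 + (-87/86 + 89/100) + 17689 + 133*(-87/86 + 89/100)) = -42316 + (133 - 523/4300 + 17689 + 133*(-523/4300)) = -42316 + (133 - 523/4300 + 17689 - 69559/4300) = -42316 + 38282259/2150 = -52697141/2150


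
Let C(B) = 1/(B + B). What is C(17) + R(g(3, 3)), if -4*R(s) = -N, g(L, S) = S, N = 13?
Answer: 223/68 ≈ 3.2794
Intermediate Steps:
C(B) = 1/(2*B)
R(s) = 13/4 (R(s) = -(-1)*13/4 = -¼*(-13) = 13/4)
C(17) + R(g(3, 3)) = (½)/17 + 13/4 = (½)*(1/17) + 13/4 = 1/34 + 13/4 = 223/68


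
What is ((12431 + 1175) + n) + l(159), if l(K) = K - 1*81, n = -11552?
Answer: 2132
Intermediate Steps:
l(K) = -81 + K (l(K) = K - 81 = -81 + K)
((12431 + 1175) + n) + l(159) = ((12431 + 1175) - 11552) + (-81 + 159) = (13606 - 11552) + 78 = 2054 + 78 = 2132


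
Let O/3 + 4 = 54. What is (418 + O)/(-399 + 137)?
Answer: -284/131 ≈ -2.1679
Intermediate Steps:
O = 150 (O = -12 + 3*54 = -12 + 162 = 150)
(418 + O)/(-399 + 137) = (418 + 150)/(-399 + 137) = 568/(-262) = 568*(-1/262) = -284/131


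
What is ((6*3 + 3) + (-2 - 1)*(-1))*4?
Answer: 96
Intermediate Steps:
((6*3 + 3) + (-2 - 1)*(-1))*4 = ((18 + 3) - 3*(-1))*4 = (21 + 3)*4 = 24*4 = 96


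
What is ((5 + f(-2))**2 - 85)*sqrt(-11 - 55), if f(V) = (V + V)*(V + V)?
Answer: 356*I*sqrt(66) ≈ 2892.2*I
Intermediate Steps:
f(V) = 4*V**2 (f(V) = (2*V)*(2*V) = 4*V**2)
((5 + f(-2))**2 - 85)*sqrt(-11 - 55) = ((5 + 4*(-2)**2)**2 - 85)*sqrt(-11 - 55) = ((5 + 4*4)**2 - 85)*sqrt(-66) = ((5 + 16)**2 - 85)*(I*sqrt(66)) = (21**2 - 85)*(I*sqrt(66)) = (441 - 85)*(I*sqrt(66)) = 356*(I*sqrt(66)) = 356*I*sqrt(66)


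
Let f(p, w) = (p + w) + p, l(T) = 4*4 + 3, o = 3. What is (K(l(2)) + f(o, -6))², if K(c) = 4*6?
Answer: 576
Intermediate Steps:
l(T) = 19 (l(T) = 16 + 3 = 19)
K(c) = 24
f(p, w) = w + 2*p
(K(l(2)) + f(o, -6))² = (24 + (-6 + 2*3))² = (24 + (-6 + 6))² = (24 + 0)² = 24² = 576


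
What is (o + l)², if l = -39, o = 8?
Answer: 961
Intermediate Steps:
(o + l)² = (8 - 39)² = (-31)² = 961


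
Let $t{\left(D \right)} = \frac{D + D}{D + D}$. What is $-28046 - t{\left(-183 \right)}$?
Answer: $-28047$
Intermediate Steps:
$t{\left(D \right)} = 1$ ($t{\left(D \right)} = \frac{2 D}{2 D} = 2 D \frac{1}{2 D} = 1$)
$-28046 - t{\left(-183 \right)} = -28046 - 1 = -28047$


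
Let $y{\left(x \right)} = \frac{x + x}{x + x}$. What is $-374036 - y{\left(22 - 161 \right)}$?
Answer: $-374037$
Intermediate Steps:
$y{\left(x \right)} = 1$ ($y{\left(x \right)} = \frac{2 x}{2 x} = 2 x \frac{1}{2 x} = 1$)
$-374036 - y{\left(22 - 161 \right)} = -374036 - 1 = -374037$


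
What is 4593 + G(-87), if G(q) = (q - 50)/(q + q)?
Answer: 799319/174 ≈ 4593.8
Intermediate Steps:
G(q) = (-50 + q)/(2*q) (G(q) = (-50 + q)/((2*q)) = (-50 + q)*(1/(2*q)) = (-50 + q)/(2*q))
4593 + G(-87) = 4593 + (½)*(-50 - 87)/(-87) = 4593 + (½)*(-1/87)*(-137) = 4593 + 137/174 = 799319/174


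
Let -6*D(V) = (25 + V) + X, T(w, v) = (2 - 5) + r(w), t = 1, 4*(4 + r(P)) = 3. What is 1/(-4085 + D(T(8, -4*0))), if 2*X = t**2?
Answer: -24/98117 ≈ -0.00024461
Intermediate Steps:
r(P) = -13/4 (r(P) = -4 + (1/4)*3 = -4 + 3/4 = -13/4)
X = 1/2 (X = (1/2)*1**2 = (1/2)*1 = 1/2 ≈ 0.50000)
T(w, v) = -25/4 (T(w, v) = (2 - 5) - 13/4 = -3 - 13/4 = -25/4)
D(V) = -17/4 - V/6 (D(V) = -((25 + V) + 1/2)/6 = -(51/2 + V)/6 = -17/4 - V/6)
1/(-4085 + D(T(8, -4*0))) = 1/(-4085 + (-17/4 - 1/6*(-25/4))) = 1/(-4085 + (-17/4 + 25/24)) = 1/(-4085 - 77/24) = 1/(-98117/24) = -24/98117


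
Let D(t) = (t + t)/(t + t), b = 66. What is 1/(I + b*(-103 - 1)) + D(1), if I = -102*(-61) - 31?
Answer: 672/673 ≈ 0.99851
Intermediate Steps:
I = 6191 (I = 6222 - 31 = 6191)
D(t) = 1 (D(t) = (2*t)/((2*t)) = (2*t)*(1/(2*t)) = 1)
1/(I + b*(-103 - 1)) + D(1) = 1/(6191 + 66*(-103 - 1)) + 1 = 1/(6191 + 66*(-104)) + 1 = 1/(6191 - 6864) + 1 = 1/(-673) + 1 = -1/673 + 1 = 672/673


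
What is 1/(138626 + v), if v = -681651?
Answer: -1/543025 ≈ -1.8415e-6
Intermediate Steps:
1/(138626 + v) = 1/(138626 - 681651) = 1/(-543025) = -1/543025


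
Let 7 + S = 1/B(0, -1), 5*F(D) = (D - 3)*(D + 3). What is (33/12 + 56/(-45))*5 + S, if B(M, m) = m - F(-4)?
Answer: ⅑ ≈ 0.11111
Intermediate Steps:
F(D) = (-3 + D)*(3 + D)/5 (F(D) = ((D - 3)*(D + 3))/5 = ((-3 + D)*(3 + D))/5 = (-3 + D)*(3 + D)/5)
B(M, m) = -7/5 + m (B(M, m) = m - (-9/5 + (⅕)*(-4)²) = m - (-9/5 + (⅕)*16) = m - (-9/5 + 16/5) = m - 1*7/5 = m - 7/5 = -7/5 + m)
S = -89/12 (S = -7 + 1/(-7/5 - 1) = -7 + 1/(-12/5) = -7 - 5/12 = -89/12 ≈ -7.4167)
(33/12 + 56/(-45))*5 + S = (33/12 + 56/(-45))*5 - 89/12 = (33*(1/12) + 56*(-1/45))*5 - 89/12 = (11/4 - 56/45)*5 - 89/12 = (271/180)*5 - 89/12 = 271/36 - 89/12 = ⅑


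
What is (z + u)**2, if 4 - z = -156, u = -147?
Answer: 169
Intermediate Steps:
z = 160 (z = 4 - 1*(-156) = 4 + 156 = 160)
(z + u)**2 = (160 - 147)**2 = 13**2 = 169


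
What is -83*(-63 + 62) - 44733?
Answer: -44650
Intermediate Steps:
-83*(-63 + 62) - 44733 = -83*(-1) - 44733 = 83 - 44733 = -44650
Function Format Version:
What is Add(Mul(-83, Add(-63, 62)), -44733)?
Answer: -44650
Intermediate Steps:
Add(Mul(-83, Add(-63, 62)), -44733) = Add(Mul(-83, -1), -44733) = Add(83, -44733) = -44650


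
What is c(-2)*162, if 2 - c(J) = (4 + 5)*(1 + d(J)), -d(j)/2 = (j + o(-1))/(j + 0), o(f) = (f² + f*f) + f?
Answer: 324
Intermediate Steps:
o(f) = f + 2*f² (o(f) = (f² + f²) + f = 2*f² + f = f + 2*f²)
d(j) = -2*(1 + j)/j (d(j) = -2*(j - (1 + 2*(-1)))/(j + 0) = -2*(j - (1 - 2))/j = -2*(j - 1*(-1))/j = -2*(j + 1)/j = -2*(1 + j)/j)
c(J) = 11 + 18/J (c(J) = 2 - (4 + 5)*(1 + (-2 - 2/J)) = 2 - 9*(-1 - 2/J) = 2 - (-9 - 18/J) = 2 + (9 + 18/J) = 11 + 18/J)
c(-2)*162 = (11 + 18/(-2))*162 = (11 + 18*(-½))*162 = (11 - 9)*162 = 2*162 = 324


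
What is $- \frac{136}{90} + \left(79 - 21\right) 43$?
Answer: $\frac{112162}{45} \approx 2492.5$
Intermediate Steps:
$- \frac{136}{90} + \left(79 - 21\right) 43 = \left(-136\right) \frac{1}{90} + 58 \cdot 43 = - \frac{68}{45} + 2494 = \frac{112162}{45}$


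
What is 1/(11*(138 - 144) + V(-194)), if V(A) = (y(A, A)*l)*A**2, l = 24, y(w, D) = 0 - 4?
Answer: -1/3613122 ≈ -2.7677e-7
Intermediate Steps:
y(w, D) = -4
V(A) = -96*A**2 (V(A) = (-4*24)*A**2 = -96*A**2)
1/(11*(138 - 144) + V(-194)) = 1/(11*(138 - 144) - 96*(-194)**2) = 1/(11*(-6) - 96*37636) = 1/(-66 - 3613056) = 1/(-3613122) = -1/3613122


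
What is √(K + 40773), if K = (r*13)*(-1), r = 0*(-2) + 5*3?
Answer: √40578 ≈ 201.44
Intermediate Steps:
r = 15 (r = 0 + 15 = 15)
K = -195 (K = (15*13)*(-1) = 195*(-1) = -195)
√(K + 40773) = √(-195 + 40773) = √40578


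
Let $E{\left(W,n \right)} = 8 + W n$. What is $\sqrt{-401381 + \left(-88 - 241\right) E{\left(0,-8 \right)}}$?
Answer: $i \sqrt{404013} \approx 635.62 i$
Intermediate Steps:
$\sqrt{-401381 + \left(-88 - 241\right) E{\left(0,-8 \right)}} = \sqrt{-401381 + \left(-88 - 241\right) \left(8 + 0 \left(-8\right)\right)} = \sqrt{-401381 - 329 \left(8 + 0\right)} = \sqrt{-401381 - 2632} = \sqrt{-404013} = i \sqrt{404013}$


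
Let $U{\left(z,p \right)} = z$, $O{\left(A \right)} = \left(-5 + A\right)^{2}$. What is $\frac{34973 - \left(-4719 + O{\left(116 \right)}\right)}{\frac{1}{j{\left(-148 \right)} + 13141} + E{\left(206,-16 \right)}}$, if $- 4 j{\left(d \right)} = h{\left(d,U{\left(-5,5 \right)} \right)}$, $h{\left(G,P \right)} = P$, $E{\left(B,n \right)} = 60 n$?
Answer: $- \frac{1438866099}{50466236} \approx -28.511$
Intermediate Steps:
$j{\left(d \right)} = \frac{5}{4}$ ($j{\left(d \right)} = \left(- \frac{1}{4}\right) \left(-5\right) = \frac{5}{4}$)
$\frac{34973 - \left(-4719 + O{\left(116 \right)}\right)}{\frac{1}{j{\left(-148 \right)} + 13141} + E{\left(206,-16 \right)}} = \frac{34973 + \left(4719 - \left(-5 + 116\right)^{2}\right)}{\frac{1}{\frac{5}{4} + 13141} + 60 \left(-16\right)} = \frac{34973 + \left(4719 - 111^{2}\right)}{\frac{1}{\frac{52569}{4}} - 960} = \frac{34973 + \left(4719 - 12321\right)}{\frac{4}{52569} - 960} = \frac{34973 + \left(4719 - 12321\right)}{- \frac{50466236}{52569}} = \left(34973 - 7602\right) \left(- \frac{52569}{50466236}\right) = 27371 \left(- \frac{52569}{50466236}\right) = - \frac{1438866099}{50466236}$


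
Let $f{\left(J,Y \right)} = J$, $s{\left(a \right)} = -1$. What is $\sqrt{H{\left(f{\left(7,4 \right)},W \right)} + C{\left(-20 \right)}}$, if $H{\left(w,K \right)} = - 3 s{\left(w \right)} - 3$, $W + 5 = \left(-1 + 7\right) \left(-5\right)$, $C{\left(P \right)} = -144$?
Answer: $12 i \approx 12.0 i$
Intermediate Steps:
$W = -35$ ($W = -5 + \left(-1 + 7\right) \left(-5\right) = -5 + 6 \left(-5\right) = -5 - 30 = -35$)
$H{\left(w,K \right)} = 0$ ($H{\left(w,K \right)} = \left(-3\right) \left(-1\right) - 3 = 3 - 3 = 0$)
$\sqrt{H{\left(f{\left(7,4 \right)},W \right)} + C{\left(-20 \right)}} = \sqrt{0 - 144} = \sqrt{-144} = 12 i$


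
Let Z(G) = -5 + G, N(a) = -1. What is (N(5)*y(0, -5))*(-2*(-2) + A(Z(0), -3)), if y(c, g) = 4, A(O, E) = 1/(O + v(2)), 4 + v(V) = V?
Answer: -108/7 ≈ -15.429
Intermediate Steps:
v(V) = -4 + V
A(O, E) = 1/(-2 + O) (A(O, E) = 1/(O + (-4 + 2)) = 1/(O - 2) = 1/(-2 + O))
(N(5)*y(0, -5))*(-2*(-2) + A(Z(0), -3)) = (-1*4)*(-2*(-2) + 1/(-2 + (-5 + 0))) = -4*(4 + 1/(-2 - 5)) = -4*(4 + 1/(-7)) = -4*(4 - ⅐) = -4*27/7 = -108/7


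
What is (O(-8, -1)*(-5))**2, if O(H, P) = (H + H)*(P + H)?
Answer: 518400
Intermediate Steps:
O(H, P) = 2*H*(H + P) (O(H, P) = (2*H)*(H + P) = 2*H*(H + P))
(O(-8, -1)*(-5))**2 = ((2*(-8)*(-8 - 1))*(-5))**2 = ((2*(-8)*(-9))*(-5))**2 = (144*(-5))**2 = (-720)**2 = 518400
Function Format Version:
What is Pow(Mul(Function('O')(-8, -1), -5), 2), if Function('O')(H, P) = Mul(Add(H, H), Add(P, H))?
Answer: 518400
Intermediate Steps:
Function('O')(H, P) = Mul(2, H, Add(H, P)) (Function('O')(H, P) = Mul(Mul(2, H), Add(H, P)) = Mul(2, H, Add(H, P)))
Pow(Mul(Function('O')(-8, -1), -5), 2) = Pow(Mul(Mul(2, -8, Add(-8, -1)), -5), 2) = Pow(Mul(Mul(2, -8, -9), -5), 2) = Pow(Mul(144, -5), 2) = Pow(-720, 2) = 518400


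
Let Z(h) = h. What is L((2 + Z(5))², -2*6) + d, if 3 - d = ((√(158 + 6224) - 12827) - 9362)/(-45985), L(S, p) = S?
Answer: 2369031/45985 + √6382/45985 ≈ 51.519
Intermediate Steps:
d = 115766/45985 + √6382/45985 (d = 3 - ((√(158 + 6224) - 12827) - 9362)/(-45985) = 3 - ((√6382 - 12827) - 9362)*(-1)/45985 = 3 - ((-12827 + √6382) - 9362)*(-1)/45985 = 3 - (-22189 + √6382)*(-1)/45985 = 3 - (22189/45985 - √6382/45985) = 3 + (-22189/45985 + √6382/45985) = 115766/45985 + √6382/45985 ≈ 2.5192)
L((2 + Z(5))², -2*6) + d = (2 + 5)² + (115766/45985 + √6382/45985) = 7² + (115766/45985 + √6382/45985) = 49 + (115766/45985 + √6382/45985) = 2369031/45985 + √6382/45985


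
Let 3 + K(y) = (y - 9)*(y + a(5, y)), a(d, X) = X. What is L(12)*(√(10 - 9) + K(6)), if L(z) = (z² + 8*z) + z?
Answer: -9576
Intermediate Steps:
L(z) = z² + 9*z
K(y) = -3 + 2*y*(-9 + y) (K(y) = -3 + (y - 9)*(y + y) = -3 + (-9 + y)*(2*y) = -3 + 2*y*(-9 + y))
L(12)*(√(10 - 9) + K(6)) = (12*(9 + 12))*(√(10 - 9) + (-3 - 18*6 + 2*6²)) = (12*21)*(√1 + (-3 - 108 + 2*36)) = 252*(1 + (-3 - 108 + 72)) = 252*(1 - 39) = 252*(-38) = -9576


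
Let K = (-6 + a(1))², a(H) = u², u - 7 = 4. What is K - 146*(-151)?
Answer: 35271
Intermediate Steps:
u = 11 (u = 7 + 4 = 11)
a(H) = 121 (a(H) = 11² = 121)
K = 13225 (K = (-6 + 121)² = 115² = 13225)
K - 146*(-151) = 13225 - 146*(-151) = 13225 + 22046 = 35271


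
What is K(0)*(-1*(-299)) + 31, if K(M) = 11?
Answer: 3320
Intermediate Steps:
K(0)*(-1*(-299)) + 31 = 11*(-1*(-299)) + 31 = 11*299 + 31 = 3289 + 31 = 3320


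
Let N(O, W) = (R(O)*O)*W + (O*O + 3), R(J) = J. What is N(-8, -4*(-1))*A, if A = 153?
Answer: 49419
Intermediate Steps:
N(O, W) = 3 + O**2 + W*O**2 (N(O, W) = (O*O)*W + (O*O + 3) = O**2*W + (O**2 + 3) = W*O**2 + (3 + O**2) = 3 + O**2 + W*O**2)
N(-8, -4*(-1))*A = (3 + (-8)**2 - 4*(-1)*(-8)**2)*153 = (3 + 64 + 4*64)*153 = (3 + 64 + 256)*153 = 323*153 = 49419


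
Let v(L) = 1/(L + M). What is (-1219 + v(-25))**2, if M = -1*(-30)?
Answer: 37136836/25 ≈ 1.4855e+6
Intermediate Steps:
M = 30
v(L) = 1/(30 + L) (v(L) = 1/(L + 30) = 1/(30 + L))
(-1219 + v(-25))**2 = (-1219 + 1/(30 - 25))**2 = (-1219 + 1/5)**2 = (-6094/5)**2 = 37136836/25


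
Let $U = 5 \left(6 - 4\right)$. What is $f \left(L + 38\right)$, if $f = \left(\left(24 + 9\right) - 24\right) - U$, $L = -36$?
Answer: $-2$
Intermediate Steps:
$U = 10$ ($U = 5 \cdot 2 = 10$)
$f = -1$ ($f = \left(\left(24 + 9\right) - 24\right) - 10 = \left(33 - 24\right) - 10 = 9 - 10 = -1$)
$f \left(L + 38\right) = - (-36 + 38) = \left(-1\right) 2 = -2$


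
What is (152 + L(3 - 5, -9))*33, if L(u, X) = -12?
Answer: 4620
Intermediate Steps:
(152 + L(3 - 5, -9))*33 = (152 - 12)*33 = 140*33 = 4620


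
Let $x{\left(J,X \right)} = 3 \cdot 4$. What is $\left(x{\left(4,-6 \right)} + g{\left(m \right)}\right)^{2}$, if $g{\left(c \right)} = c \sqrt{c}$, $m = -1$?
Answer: $\left(12 - i\right)^{2} \approx 143.0 - 24.0 i$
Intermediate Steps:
$x{\left(J,X \right)} = 12$
$g{\left(c \right)} = c^{\frac{3}{2}}$
$\left(x{\left(4,-6 \right)} + g{\left(m \right)}\right)^{2} = \left(12 + \left(-1\right)^{\frac{3}{2}}\right)^{2} = \left(12 - i\right)^{2}$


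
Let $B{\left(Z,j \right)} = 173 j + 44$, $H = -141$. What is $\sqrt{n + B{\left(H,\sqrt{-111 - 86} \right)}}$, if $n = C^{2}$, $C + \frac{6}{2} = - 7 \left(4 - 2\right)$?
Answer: $\sqrt{333 + 173 i \sqrt{197}} \approx 37.309 + 32.542 i$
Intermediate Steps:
$B{\left(Z,j \right)} = 44 + 173 j$
$C = -17$ ($C = -3 - 7 \left(4 - 2\right) = -3 - 14 = -17$)
$n = 289$ ($n = \left(-17\right)^{2} = 289$)
$\sqrt{n + B{\left(H,\sqrt{-111 - 86} \right)}} = \sqrt{289 + \left(44 + 173 \sqrt{-111 - 86}\right)} = \sqrt{289 + \left(44 + 173 \sqrt{-197}\right)} = \sqrt{289 + \left(44 + 173 i \sqrt{197}\right)} = \sqrt{333 + 173 i \sqrt{197}}$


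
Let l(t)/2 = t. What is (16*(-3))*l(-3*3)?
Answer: 864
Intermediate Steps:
l(t) = 2*t
(16*(-3))*l(-3*3) = (16*(-3))*(2*(-3*3)) = -96*(-9) = -48*(-18) = 864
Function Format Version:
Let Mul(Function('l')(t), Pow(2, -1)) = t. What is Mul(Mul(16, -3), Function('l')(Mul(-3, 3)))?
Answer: 864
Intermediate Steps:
Function('l')(t) = Mul(2, t)
Mul(Mul(16, -3), Function('l')(Mul(-3, 3))) = Mul(Mul(16, -3), Mul(2, Mul(-3, 3))) = Mul(-48, Mul(2, -9)) = Mul(-48, -18) = 864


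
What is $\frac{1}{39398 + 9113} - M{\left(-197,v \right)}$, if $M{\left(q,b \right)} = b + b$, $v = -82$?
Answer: $\frac{7955805}{48511} \approx 164.0$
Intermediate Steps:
$M{\left(q,b \right)} = 2 b$
$\frac{1}{39398 + 9113} - M{\left(-197,v \right)} = \frac{1}{39398 + 9113} - 2 \left(-82\right) = \frac{1}{48511} - -164 = \frac{1}{48511} + 164 = \frac{7955805}{48511}$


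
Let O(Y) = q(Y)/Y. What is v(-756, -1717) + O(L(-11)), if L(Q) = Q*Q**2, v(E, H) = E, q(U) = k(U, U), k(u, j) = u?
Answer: -755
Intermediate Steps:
q(U) = U
L(Q) = Q**3
O(Y) = 1 (O(Y) = Y/Y = 1)
v(-756, -1717) + O(L(-11)) = -756 + 1 = -755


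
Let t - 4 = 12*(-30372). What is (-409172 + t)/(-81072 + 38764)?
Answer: 128/7 ≈ 18.286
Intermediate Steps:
t = -364460 (t = 4 + 12*(-30372) = 4 - 364464 = -364460)
(-409172 + t)/(-81072 + 38764) = (-409172 - 364460)/(-81072 + 38764) = -773632/(-42308) = -773632*(-1/42308) = 128/7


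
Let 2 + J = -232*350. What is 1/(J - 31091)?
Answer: -1/112293 ≈ -8.9053e-6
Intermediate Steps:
J = -81202 (J = -2 - 232*350 = -2 - 81200 = -81202)
1/(J - 31091) = 1/(-81202 - 31091) = 1/(-112293) = -1/112293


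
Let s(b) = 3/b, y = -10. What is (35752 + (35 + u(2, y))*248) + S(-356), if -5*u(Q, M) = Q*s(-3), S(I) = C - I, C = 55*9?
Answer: 226911/5 ≈ 45382.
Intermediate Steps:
C = 495
S(I) = 495 - I
u(Q, M) = Q/5 (u(Q, M) = -Q*3/(-3)/5 = -Q*3*(-1/3)/5 = -Q*(-1)/5 = -(-1)*Q/5 = Q/5)
(35752 + (35 + u(2, y))*248) + S(-356) = (35752 + (35 + (1/5)*2)*248) + (495 - 1*(-356)) = (35752 + (35 + 2/5)*248) + (495 + 356) = (35752 + (177/5)*248) + 851 = (35752 + 43896/5) + 851 = 222656/5 + 851 = 226911/5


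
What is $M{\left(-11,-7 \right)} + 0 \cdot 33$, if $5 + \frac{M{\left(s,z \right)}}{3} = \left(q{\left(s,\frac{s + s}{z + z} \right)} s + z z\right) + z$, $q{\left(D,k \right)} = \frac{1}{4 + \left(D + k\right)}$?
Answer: $\frac{4449}{38} \approx 117.08$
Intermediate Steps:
$q{\left(D,k \right)} = \frac{1}{4 + D + k}$
$M{\left(s,z \right)} = -15 + 3 z + 3 z^{2} + \frac{3 s}{4 + s + \frac{s}{z}}$ ($M{\left(s,z \right)} = -15 + 3 \left(\left(\frac{s}{4 + s + \frac{s + s}{z + z}} + z z\right) + z\right) = -15 + 3 \left(\left(\frac{s}{4 + s + \frac{2 s}{2 z}} + z^{2}\right) + z\right) = -15 + 3 \left(\left(\frac{s}{4 + s + 2 s \frac{1}{2 z}} + z^{2}\right) + z\right) = -15 + 3 \left(\left(\frac{s}{4 + s + \frac{s}{z}} + z^{2}\right) + z\right) = -15 + 3 \left(\left(z^{2} + \frac{s}{4 + s + \frac{s}{z}}\right) + z\right) = -15 + 3 \left(z + z^{2} + \frac{s}{4 + s + \frac{s}{z}}\right) = -15 + \left(3 z + 3 z^{2} + \frac{3 s}{4 + s + \frac{s}{z}}\right) = -15 + 3 z + 3 z^{2} + \frac{3 s}{4 + s + \frac{s}{z}}$)
$M{\left(-11,-7 \right)} + 0 \cdot 33 = \frac{3 \left(\left(-11\right) \left(-7\right) + \left(-11 - 7 \left(4 - 11\right)\right) \left(-5 - 7 + \left(-7\right)^{2}\right)\right)}{-11 - 7 \left(4 - 11\right)} + 0 \cdot 33 = \frac{3 \left(77 + \left(-11 - -49\right) \left(-5 - 7 + 49\right)\right)}{-11 - -49} + 0 = \frac{3 \left(77 + \left(-11 + 49\right) 37\right)}{-11 + 49} + 0 = \frac{3 \left(77 + 38 \cdot 37\right)}{38} + 0 = 3 \cdot \frac{1}{38} \left(77 + 1406\right) + 0 = 3 \cdot \frac{1}{38} \cdot 1483 + 0 = \frac{4449}{38} + 0 = \frac{4449}{38}$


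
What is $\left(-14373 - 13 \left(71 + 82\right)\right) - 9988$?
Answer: $-26350$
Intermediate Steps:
$\left(-14373 - 13 \left(71 + 82\right)\right) - 9988 = \left(-14373 - 1989\right) - 9988 = -16362 - 9988 = -26350$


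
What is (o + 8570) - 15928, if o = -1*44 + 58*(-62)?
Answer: -10998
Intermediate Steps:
o = -3640 (o = -44 - 3596 = -3640)
(o + 8570) - 15928 = (-3640 + 8570) - 15928 = 4930 - 15928 = -10998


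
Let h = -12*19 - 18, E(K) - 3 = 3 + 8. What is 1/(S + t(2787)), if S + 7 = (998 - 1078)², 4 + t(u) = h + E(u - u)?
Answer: 1/6157 ≈ 0.00016242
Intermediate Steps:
E(K) = 14 (E(K) = 3 + (3 + 8) = 3 + 11 = 14)
h = -246 (h = -228 - 18 = -246)
t(u) = -236 (t(u) = -4 + (-246 + 14) = -4 - 232 = -236)
S = 6393 (S = -7 + (998 - 1078)² = -7 + (-80)² = -7 + 6400 = 6393)
1/(S + t(2787)) = 1/(6393 - 236) = 1/6157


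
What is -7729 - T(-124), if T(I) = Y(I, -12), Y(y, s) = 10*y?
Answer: -6489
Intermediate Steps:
T(I) = 10*I
-7729 - T(-124) = -7729 - 10*(-124) = -7729 - 1*(-1240) = -7729 + 1240 = -6489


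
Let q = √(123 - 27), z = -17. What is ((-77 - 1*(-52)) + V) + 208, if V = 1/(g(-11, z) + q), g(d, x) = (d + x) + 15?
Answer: 13346/73 - 4*√6/73 ≈ 182.69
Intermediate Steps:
g(d, x) = 15 + d + x
q = 4*√6 (q = √96 = 4*√6 ≈ 9.7980)
V = 1/(-13 + 4*√6) (V = 1/((15 - 11 - 17) + 4*√6) = 1/(-13 + 4*√6) ≈ -0.31230)
((-77 - 1*(-52)) + V) + 208 = ((-77 - 1*(-52)) + (-13/73 - 4*√6/73)) + 208 = ((-77 + 52) + (-13/73 - 4*√6/73)) + 208 = (-25 + (-13/73 - 4*√6/73)) + 208 = (-1838/73 - 4*√6/73) + 208 = 13346/73 - 4*√6/73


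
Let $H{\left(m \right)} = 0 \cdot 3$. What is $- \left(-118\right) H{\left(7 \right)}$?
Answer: $0$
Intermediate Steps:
$H{\left(m \right)} = 0$
$- \left(-118\right) H{\left(7 \right)} = - \left(-118\right) 0 = \left(-1\right) 0 = 0$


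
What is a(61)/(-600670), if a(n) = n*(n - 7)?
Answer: -1647/300335 ≈ -0.0054839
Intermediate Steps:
a(n) = n*(-7 + n)
a(61)/(-600670) = (61*(-7 + 61))/(-600670) = (61*54)*(-1/600670) = 3294*(-1/600670) = -1647/300335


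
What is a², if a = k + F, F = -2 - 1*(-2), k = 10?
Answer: 100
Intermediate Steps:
F = 0 (F = -2 + 2 = 0)
a = 10 (a = 10 + 0 = 10)
a² = 10² = 100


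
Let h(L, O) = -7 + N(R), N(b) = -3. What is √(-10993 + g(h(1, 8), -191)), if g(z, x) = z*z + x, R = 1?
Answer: 2*I*√2771 ≈ 105.28*I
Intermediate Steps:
h(L, O) = -10 (h(L, O) = -7 - 3 = -10)
g(z, x) = x + z² (g(z, x) = z² + x = x + z²)
√(-10993 + g(h(1, 8), -191)) = √(-10993 + (-191 + (-10)²)) = √(-10993 + (-191 + 100)) = √(-10993 - 91) = √(-11084) = 2*I*√2771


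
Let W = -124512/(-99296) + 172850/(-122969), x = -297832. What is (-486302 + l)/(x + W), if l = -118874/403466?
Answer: 763949415051867429/467875024608244615 ≈ 1.6328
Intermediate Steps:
W = -57881171/381572807 (W = -124512*(-1/99296) + 172850*(-1/122969) = 3891/3103 - 172850/122969 = -57881171/381572807 ≈ -0.15169)
l = -1213/4117 (l = -118874*1/403466 = -1213/4117 ≈ -0.29463)
(-486302 + l)/(x + W) = (-486302 - 1213/4117)/(-297832 - 57881171/381572807) = -2002106547/(4117*(-113644650135595/381572807)) = -2002106547/4117*(-381572807/113644650135595) = 763949415051867429/467875024608244615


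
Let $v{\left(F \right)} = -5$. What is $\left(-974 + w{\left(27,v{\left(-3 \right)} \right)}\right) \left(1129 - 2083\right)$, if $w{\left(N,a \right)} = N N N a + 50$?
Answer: $94769406$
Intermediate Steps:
$w{\left(N,a \right)} = 50 + a N^{3}$ ($w{\left(N,a \right)} = N^{2} N a + 50 = N^{3} a + 50 = a N^{3} + 50 = 50 + a N^{3}$)
$\left(-974 + w{\left(27,v{\left(-3 \right)} \right)}\right) \left(1129 - 2083\right) = \left(-974 + \left(50 - 5 \cdot 27^{3}\right)\right) \left(1129 - 2083\right) = \left(-974 + \left(50 - 98415\right)\right) \left(-954\right) = \left(-974 - 98365\right) \left(-954\right) = \left(-99339\right) \left(-954\right) = 94769406$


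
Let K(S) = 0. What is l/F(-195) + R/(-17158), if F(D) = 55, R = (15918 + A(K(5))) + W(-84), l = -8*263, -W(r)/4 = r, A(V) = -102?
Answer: -18494396/471845 ≈ -39.196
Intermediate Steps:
W(r) = -4*r
l = -2104
R = 16152 (R = (15918 - 102) - 4*(-84) = 15816 + 336 = 16152)
l/F(-195) + R/(-17158) = -2104/55 + 16152/(-17158) = -2104*1/55 + 16152*(-1/17158) = -2104/55 - 8076/8579 = -18494396/471845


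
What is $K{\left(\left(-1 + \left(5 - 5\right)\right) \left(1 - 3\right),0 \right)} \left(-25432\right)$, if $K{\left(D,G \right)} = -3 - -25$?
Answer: $-559504$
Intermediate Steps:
$K{\left(D,G \right)} = 22$ ($K{\left(D,G \right)} = -3 + 25 = 22$)
$K{\left(\left(-1 + \left(5 - 5\right)\right) \left(1 - 3\right),0 \right)} \left(-25432\right) = 22 \left(-25432\right) = -559504$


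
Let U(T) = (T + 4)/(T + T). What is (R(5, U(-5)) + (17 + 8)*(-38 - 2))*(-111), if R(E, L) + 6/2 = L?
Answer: 1113219/10 ≈ 1.1132e+5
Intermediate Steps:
U(T) = (4 + T)/(2*T) (U(T) = (4 + T)/((2*T)) = (4 + T)*(1/(2*T)) = (4 + T)/(2*T))
R(E, L) = -3 + L
(R(5, U(-5)) + (17 + 8)*(-38 - 2))*(-111) = ((-3 + (½)*(4 - 5)/(-5)) + (17 + 8)*(-38 - 2))*(-111) = ((-3 + (½)*(-⅕)*(-1)) + 25*(-40))*(-111) = ((-3 + ⅒) - 1000)*(-111) = (-29/10 - 1000)*(-111) = -10029/10*(-111) = 1113219/10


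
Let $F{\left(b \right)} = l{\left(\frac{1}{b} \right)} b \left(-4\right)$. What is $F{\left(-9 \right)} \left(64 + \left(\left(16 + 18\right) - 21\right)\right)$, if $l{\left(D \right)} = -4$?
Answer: $-11088$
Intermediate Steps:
$F{\left(b \right)} = 16 b$ ($F{\left(b \right)} = - 4 b \left(-4\right) = 16 b$)
$F{\left(-9 \right)} \left(64 + \left(\left(16 + 18\right) - 21\right)\right) = 16 \left(-9\right) \left(64 + \left(\left(16 + 18\right) - 21\right)\right) = - 144 \left(64 + \left(34 - 21\right)\right) = - 144 \left(64 + 13\right) = \left(-144\right) 77 = -11088$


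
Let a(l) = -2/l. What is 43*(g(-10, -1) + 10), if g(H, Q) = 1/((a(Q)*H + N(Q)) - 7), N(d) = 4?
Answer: 9847/23 ≈ 428.13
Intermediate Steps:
g(H, Q) = 1/(-3 - 2*H/Q) (g(H, Q) = 1/(((-2/Q)*H + 4) - 7) = 1/((-2*H/Q + 4) - 7) = 1/((4 - 2*H/Q) - 7) = 1/(-3 - 2*H/Q))
43*(g(-10, -1) + 10) = 43*(-1/(-3*(-1) - 2*(-10)) + 10) = 43*(-1/(3 + 20) + 10) = 43*(-1/23 + 10) = 43*(229/23) = 9847/23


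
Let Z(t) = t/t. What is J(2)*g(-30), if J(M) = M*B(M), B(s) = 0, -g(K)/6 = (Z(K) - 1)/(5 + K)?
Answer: 0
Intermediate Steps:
Z(t) = 1
g(K) = 0 (g(K) = -6*(1 - 1)/(5 + K) = -0/(5 + K) = -6*0 = 0)
J(M) = 0 (J(M) = M*0 = 0)
J(2)*g(-30) = 0*0 = 0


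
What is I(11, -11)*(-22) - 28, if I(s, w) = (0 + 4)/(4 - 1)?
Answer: -172/3 ≈ -57.333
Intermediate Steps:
I(s, w) = 4/3
I(11, -11)*(-22) - 28 = (4/3)*(-22) - 28 = -88/3 - 28 = -172/3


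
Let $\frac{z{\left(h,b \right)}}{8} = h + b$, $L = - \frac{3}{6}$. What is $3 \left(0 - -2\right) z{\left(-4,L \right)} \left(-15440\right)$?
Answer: $3335040$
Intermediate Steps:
$L = - \frac{1}{2}$ ($L = \left(-3\right) \frac{1}{6} = - \frac{1}{2} \approx -0.5$)
$z{\left(h,b \right)} = 8 b + 8 h$ ($z{\left(h,b \right)} = 8 \left(h + b\right) = 8 \left(b + h\right) = 8 b + 8 h$)
$3 \left(0 - -2\right) z{\left(-4,L \right)} \left(-15440\right) = 3 \left(0 - -2\right) \left(8 \left(- \frac{1}{2}\right) + 8 \left(-4\right)\right) \left(-15440\right) = 3 \left(0 + 2\right) \left(-4 - 32\right) \left(-15440\right) = 3 \cdot 2 \left(-36\right) \left(-15440\right) = 6 \left(-36\right) \left(-15440\right) = \left(-216\right) \left(-15440\right) = 3335040$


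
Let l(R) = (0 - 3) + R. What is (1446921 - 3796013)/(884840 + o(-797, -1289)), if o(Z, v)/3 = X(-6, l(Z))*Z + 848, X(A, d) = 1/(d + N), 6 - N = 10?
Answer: -629556656/237819709 ≈ -2.6472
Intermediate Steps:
N = -4 (N = 6 - 1*10 = 6 - 10 = -4)
l(R) = -3 + R
X(A, d) = 1/(-4 + d) (X(A, d) = 1/(d - 4) = 1/(-4 + d))
o(Z, v) = 2544 + 3*Z/(-7 + Z) (o(Z, v) = 3*(Z/(-4 + (-3 + Z)) + 848) = 3*(Z/(-7 + Z) + 848) = 3*(848 + Z/(-7 + Z)) = 2544 + 3*Z/(-7 + Z))
(1446921 - 3796013)/(884840 + o(-797, -1289)) = (1446921 - 3796013)/(884840 + 3*(-5936 + 849*(-797))/(-7 - 797)) = -2349092/(884840 + 3*(-5936 - 676653)/(-804)) = -2349092/(884840 + 3*(-1/804)*(-682589)) = -2349092/(884840 + 682589/268) = -2349092/237819709/268 = -2349092*268/237819709 = -629556656/237819709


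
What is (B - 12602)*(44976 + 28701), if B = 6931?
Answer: -417822267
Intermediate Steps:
(B - 12602)*(44976 + 28701) = (6931 - 12602)*(44976 + 28701) = -5671*73677 = -417822267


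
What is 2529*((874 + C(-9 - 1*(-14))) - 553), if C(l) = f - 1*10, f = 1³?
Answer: 789048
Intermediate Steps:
f = 1
C(l) = -9 (C(l) = 1 - 1*10 = 1 - 10 = -9)
2529*((874 + C(-9 - 1*(-14))) - 553) = 2529*((874 - 9) - 553) = 2529*(865 - 553) = 2529*312 = 789048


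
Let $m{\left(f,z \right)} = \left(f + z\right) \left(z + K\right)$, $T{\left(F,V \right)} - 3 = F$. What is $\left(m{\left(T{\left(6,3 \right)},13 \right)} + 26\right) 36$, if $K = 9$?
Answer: $18360$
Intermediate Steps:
$T{\left(F,V \right)} = 3 + F$
$m{\left(f,z \right)} = \left(9 + z\right) \left(f + z\right)$ ($m{\left(f,z \right)} = \left(f + z\right) \left(z + 9\right) = \left(f + z\right) \left(9 + z\right) = \left(9 + z\right) \left(f + z\right)$)
$\left(m{\left(T{\left(6,3 \right)},13 \right)} + 26\right) 36 = \left(\left(13^{2} + 9 \left(3 + 6\right) + 9 \cdot 13 + \left(3 + 6\right) 13\right) + 26\right) 36 = \left(\left(169 + 9 \cdot 9 + 117 + 9 \cdot 13\right) + 26\right) 36 = \left(\left(169 + 81 + 117 + 117\right) + 26\right) 36 = \left(484 + 26\right) 36 = 510 \cdot 36 = 18360$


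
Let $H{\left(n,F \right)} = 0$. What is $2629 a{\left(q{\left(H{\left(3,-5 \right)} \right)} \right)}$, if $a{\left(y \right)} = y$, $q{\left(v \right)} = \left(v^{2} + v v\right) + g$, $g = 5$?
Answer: $13145$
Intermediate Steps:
$q{\left(v \right)} = 5 + 2 v^{2}$ ($q{\left(v \right)} = \left(v^{2} + v v\right) + 5 = \left(v^{2} + v^{2}\right) + 5 = 2 v^{2} + 5 = 5 + 2 v^{2}$)
$2629 a{\left(q{\left(H{\left(3,-5 \right)} \right)} \right)} = 2629 \left(5 + 2 \cdot 0^{2}\right) = 2629 \left(5 + 2 \cdot 0\right) = 2629 \left(5 + 0\right) = 2629 \cdot 5 = 13145$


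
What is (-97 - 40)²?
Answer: 18769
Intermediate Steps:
(-97 - 40)² = (-137)² = 18769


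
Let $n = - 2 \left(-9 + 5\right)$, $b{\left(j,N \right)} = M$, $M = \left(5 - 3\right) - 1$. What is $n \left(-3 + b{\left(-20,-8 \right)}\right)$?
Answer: $-16$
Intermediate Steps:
$M = 1$ ($M = 2 - 1 = 1$)
$b{\left(j,N \right)} = 1$
$n = 8$ ($n = \left(-2\right) \left(-4\right) = 8$)
$n \left(-3 + b{\left(-20,-8 \right)}\right) = 8 \left(-3 + 1\right) = 8 \left(-2\right) = -16$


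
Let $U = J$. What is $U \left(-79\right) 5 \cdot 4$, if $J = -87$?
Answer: $137460$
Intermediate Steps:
$U = -87$
$U \left(-79\right) 5 \cdot 4 = \left(-87\right) \left(-79\right) 5 \cdot 4 = 6873 \cdot 20 = 137460$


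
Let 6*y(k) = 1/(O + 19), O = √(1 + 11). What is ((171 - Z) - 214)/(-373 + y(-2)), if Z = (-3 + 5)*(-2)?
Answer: 182764062/1747931713 - 468*√3/1747931713 ≈ 0.10456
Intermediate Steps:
O = 2*√3 (O = √12 = 2*√3 ≈ 3.4641)
y(k) = 1/(6*(19 + 2*√3)) (y(k) = 1/(6*(2*√3 + 19)) = 1/(6*(19 + 2*√3)))
Z = -4 (Z = 2*(-2) = -4)
((171 - Z) - 214)/(-373 + y(-2)) = ((171 - 1*(-4)) - 214)/(-373 + (19/2094 - √3/1047)) = ((171 + 4) - 214)/(-781043/2094 - √3/1047) = (175 - 214)/(-781043/2094 - √3/1047) = -39/(-781043/2094 - √3/1047)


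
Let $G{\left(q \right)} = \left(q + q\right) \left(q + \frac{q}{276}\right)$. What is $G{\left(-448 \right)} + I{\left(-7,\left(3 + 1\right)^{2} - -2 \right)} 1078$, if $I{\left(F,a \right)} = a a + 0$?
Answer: $\frac{51897272}{69} \approx 7.5213 \cdot 10^{5}$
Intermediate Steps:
$I{\left(F,a \right)} = a^{2}$ ($I{\left(F,a \right)} = a^{2} + 0 = a^{2}$)
$G{\left(q \right)} = \frac{277 q^{2}}{138}$ ($G{\left(q \right)} = 2 q \left(q + q \frac{1}{276}\right) = 2 q \left(q + \frac{q}{276}\right) = 2 q \frac{277 q}{276} = \frac{277 q^{2}}{138}$)
$G{\left(-448 \right)} + I{\left(-7,\left(3 + 1\right)^{2} - -2 \right)} 1078 = \frac{277 \left(-448\right)^{2}}{138} + \left(\left(3 + 1\right)^{2} - -2\right)^{2} \cdot 1078 = \frac{277}{138} \cdot 200704 + \left(4^{2} + 2\right)^{2} \cdot 1078 = \frac{27797504}{69} + \left(16 + 2\right)^{2} \cdot 1078 = \frac{27797504}{69} + 18^{2} \cdot 1078 = \frac{27797504}{69} + 324 \cdot 1078 = \frac{27797504}{69} + 349272 = \frac{51897272}{69}$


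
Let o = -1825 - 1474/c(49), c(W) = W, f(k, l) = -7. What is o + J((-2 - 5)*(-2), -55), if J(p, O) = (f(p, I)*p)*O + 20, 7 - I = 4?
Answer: 174191/49 ≈ 3554.9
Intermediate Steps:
I = 3 (I = 7 - 1*4 = 7 - 4 = 3)
J(p, O) = 20 - 7*O*p (J(p, O) = (-7*p)*O + 20 = -7*O*p + 20 = 20 - 7*O*p)
o = -90899/49 (o = -1825 - 1474/49 = -90899/49 ≈ -1855.1)
o + J((-2 - 5)*(-2), -55) = -90899/49 + (20 - 7*(-55)*(-2 - 5)*(-2)) = -90899/49 + (20 - 7*(-55)*(-7*(-2))) = -90899/49 + (20 - 7*(-55)*14) = -90899/49 + (20 + 5390) = -90899/49 + 5410 = 174191/49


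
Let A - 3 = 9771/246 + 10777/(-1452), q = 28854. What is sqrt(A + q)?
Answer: sqrt(211540030827)/2706 ≈ 169.97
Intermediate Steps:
A = 2101321/59532 (A = 3 + (9771/246 + 10777/(-1452)) = 3 + (9771*(1/246) + 10777*(-1/1452)) = 3 + (3257/82 - 10777/1452) = 3 + 1922725/59532 = 2101321/59532 ≈ 35.297)
sqrt(A + q) = sqrt(2101321/59532 + 28854) = sqrt(1719837649/59532) = sqrt(211540030827)/2706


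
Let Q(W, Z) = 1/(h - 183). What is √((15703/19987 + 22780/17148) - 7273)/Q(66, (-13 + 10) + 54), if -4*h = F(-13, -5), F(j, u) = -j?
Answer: -745*I*√53381346174479582259/342737076 ≈ -15881.0*I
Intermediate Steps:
h = -13/4 (h = -(-1)*(-13)/4 = -¼*13 = -13/4 ≈ -3.2500)
Q(W, Z) = -4/745 (Q(W, Z) = 1/(-13/4 - 183) = 1/(-745/4) = -4/745)
√((15703/19987 + 22780/17148) - 7273)/Q(66, (-13 + 10) + 54) = √((15703/19987 + 22780/17148) - 7273)/(-4/745) = √((15703*(1/19987) + 22780*(1/17148)) - 7273)*(-745/4) = √((15703/19987 + 5695/4287) - 7273)*(-745/4) = √(181144726/85684269 - 7273)*(-745/4) = √(-623000543711/85684269)*(-745/4) = (I*√53381346174479582259/85684269)*(-745/4) = -745*I*√53381346174479582259/342737076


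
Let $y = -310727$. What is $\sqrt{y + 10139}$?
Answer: $2 i \sqrt{75147} \approx 548.26 i$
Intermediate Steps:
$\sqrt{y + 10139} = \sqrt{-310727 + 10139} = \sqrt{-300588} = 2 i \sqrt{75147}$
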